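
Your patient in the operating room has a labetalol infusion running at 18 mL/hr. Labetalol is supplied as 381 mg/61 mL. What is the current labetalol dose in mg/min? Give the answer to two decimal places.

1.87 mg/min

Concentration = 381 mg ÷ 61 mL = 6.245902 mg/mL
Drug rate = 18 mL/hr × 6.245902 mg/mL = 112.4262 mg/hr
112.4262 mg/hr ÷ 60 min/hr = 1.87377 mg/min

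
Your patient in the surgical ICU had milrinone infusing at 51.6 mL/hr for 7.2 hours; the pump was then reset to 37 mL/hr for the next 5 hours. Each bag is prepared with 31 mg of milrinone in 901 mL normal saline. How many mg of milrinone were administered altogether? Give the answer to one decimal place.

Concentration = 31 mg ÷ 901 mL = 0.03440622 mg/mL
Stage 1: 51.6 mL/hr × 7.2 hr = 371.52 mL → 371.52 mL × 0.03440622 mg/mL = 12.7826 mg
Stage 2: 37 mL/hr × 5 hr = 185 mL → 185 mL × 0.03440622 mg/mL = 6.36515 mg
Total = 12.7826 + 6.36515 = 19.14775 mg

19.1 mg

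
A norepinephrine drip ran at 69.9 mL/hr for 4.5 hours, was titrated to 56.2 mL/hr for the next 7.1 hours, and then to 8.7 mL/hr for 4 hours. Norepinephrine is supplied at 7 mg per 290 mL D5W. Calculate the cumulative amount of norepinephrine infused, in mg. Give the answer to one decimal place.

Concentration = 7 mg ÷ 290 mL = 0.02413793 mg/mL
Stage 1: 69.9 mL/hr × 4.5 hr = 314.55 mL → 314.55 mL × 0.02413793 mg/mL = 7.592586 mg
Stage 2: 56.2 mL/hr × 7.1 hr = 399.02 mL → 399.02 mL × 0.02413793 mg/mL = 9.631517 mg
Stage 3: 8.7 mL/hr × 4 hr = 34.8 mL → 34.8 mL × 0.02413793 mg/mL = 0.84 mg
Total = 7.592586 + 9.631517 + 0.84 = 18.0641 mg

18.1 mg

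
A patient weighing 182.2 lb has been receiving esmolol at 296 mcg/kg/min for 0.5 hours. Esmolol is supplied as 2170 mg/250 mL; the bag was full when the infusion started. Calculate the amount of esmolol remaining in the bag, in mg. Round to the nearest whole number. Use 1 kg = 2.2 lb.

Weight = 182.2 lb ÷ 2.2 lb/kg = 82.81818 kg
Dose = 296 mcg/kg/min × 82.81818 kg = 24514.18 mcg/min
24514.18 mcg/min × 60 min/hr = 1470851 mcg/hr
Concentration = 2170 mg ÷ 250 mL = 8.68 mg/mL = 8680 mcg/mL
Rate = 1470851 mcg/hr ÷ 8680 mcg/mL = 169.4529 mL/hr
Volume infused = 169.4529 mL/hr × 0.5 hr = 84.72643 mL
Volume remaining = 250 − 84.72643 = 165.2736 mL
Drug remaining = 165.2736 mL × 8680 mcg/mL = 1434575 mcg = 1434.575 mg

1435 mg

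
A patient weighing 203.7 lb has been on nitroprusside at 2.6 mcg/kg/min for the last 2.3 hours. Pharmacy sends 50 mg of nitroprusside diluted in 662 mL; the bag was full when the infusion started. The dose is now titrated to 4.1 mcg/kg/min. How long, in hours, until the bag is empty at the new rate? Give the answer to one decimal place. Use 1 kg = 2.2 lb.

Initial rate:
Weight = 203.7 lb ÷ 2.2 lb/kg = 92.59091 kg
Dose = 2.6 mcg/kg/min × 92.59091 kg = 240.7364 mcg/min
240.7364 mcg/min × 60 min/hr = 14444.18 mcg/hr
Concentration = 50 mg ÷ 662 mL = 0.0755287 mg/mL = 75.5287 mcg/mL
Rate = 14444.18 mcg/hr ÷ 75.5287 mcg/mL = 191.241 mL/hr
Volume infused so far = 191.241 mL/hr × 2.3 hr = 439.8542 mL
Volume remaining = 662 − 439.8542 = 222.1458 mL
New rate:
Dose = 4.1 mcg/kg/min × 92.59091 kg = 379.6227 mcg/min
379.6227 mcg/min × 60 min/hr = 22777.36 mcg/hr
Rate = 22777.36 mcg/hr ÷ 75.5287 mcg/mL = 301.5723 mL/hr
Time remaining = 222.1458 mL ÷ 301.5723 mL/hr = 0.7366253 hr

0.7 hours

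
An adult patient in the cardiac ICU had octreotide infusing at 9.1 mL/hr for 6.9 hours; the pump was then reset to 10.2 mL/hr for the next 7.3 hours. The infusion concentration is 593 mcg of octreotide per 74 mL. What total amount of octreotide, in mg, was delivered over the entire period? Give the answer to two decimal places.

Concentration = 593 mcg ÷ 74 mL = 8.013514 mcg/mL
Stage 1: 9.1 mL/hr × 6.9 hr = 62.79 mL → 62.79 mL × 8.013514 mcg/mL = 503.1685 mcg
Stage 2: 10.2 mL/hr × 7.3 hr = 74.46 mL → 74.46 mL × 8.013514 mcg/mL = 596.6862 mcg
Total = 503.1685 + 596.6862 = 1099.855 mcg = 1.099855 mg

1.10 mg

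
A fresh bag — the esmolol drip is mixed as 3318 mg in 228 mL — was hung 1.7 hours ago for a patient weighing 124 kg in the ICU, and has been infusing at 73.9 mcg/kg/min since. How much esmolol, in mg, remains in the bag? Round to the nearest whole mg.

Dose = 73.9 mcg/kg/min × 124 kg = 9163.6 mcg/min
9163.6 mcg/min × 60 min/hr = 549816 mcg/hr
Concentration = 3318 mg ÷ 228 mL = 14.55263 mg/mL = 14552.63 mcg/mL
Rate = 549816 mcg/hr ÷ 14552.63 mcg/mL = 37.78121 mL/hr
Volume infused = 37.78121 mL/hr × 1.7 hr = 64.22805 mL
Volume remaining = 228 − 64.22805 = 163.7719 mL
Drug remaining = 163.7719 mL × 14552.63 mcg/mL = 2383313 mcg = 2383.313 mg

2383 mg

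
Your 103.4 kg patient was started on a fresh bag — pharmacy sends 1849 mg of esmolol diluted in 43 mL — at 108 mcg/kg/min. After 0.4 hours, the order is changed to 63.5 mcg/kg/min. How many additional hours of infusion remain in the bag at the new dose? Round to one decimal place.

4.0 hours

Initial rate:
Dose = 108 mcg/kg/min × 103.4 kg = 11167.2 mcg/min
11167.2 mcg/min × 60 min/hr = 670032 mcg/hr
Concentration = 1849 mg ÷ 43 mL = 43 mg/mL = 43000 mcg/mL
Rate = 670032 mcg/hr ÷ 43000 mcg/mL = 15.58214 mL/hr
Volume infused so far = 15.58214 mL/hr × 0.4 hr = 6.232856 mL
Volume remaining = 43 − 6.232856 = 36.76714 mL
New rate:
Dose = 63.5 mcg/kg/min × 103.4 kg = 6565.9 mcg/min
6565.9 mcg/min × 60 min/hr = 393954 mcg/hr
Rate = 393954 mcg/hr ÷ 43000 mcg/mL = 9.161721 mL/hr
Time remaining = 36.76714 mL ÷ 9.161721 mL/hr = 4.013126 hr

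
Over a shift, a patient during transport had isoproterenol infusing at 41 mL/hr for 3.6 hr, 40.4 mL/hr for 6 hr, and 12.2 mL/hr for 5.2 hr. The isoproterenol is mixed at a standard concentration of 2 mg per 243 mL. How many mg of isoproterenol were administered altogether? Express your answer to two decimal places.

3.73 mg

Concentration = 2 mg ÷ 243 mL = 0.008230453 mg/mL
Stage 1: 41 mL/hr × 3.6 hr = 147.6 mL → 147.6 mL × 0.008230453 mg/mL = 1.214815 mg
Stage 2: 40.4 mL/hr × 6 hr = 242.4 mL → 242.4 mL × 0.008230453 mg/mL = 1.995062 mg
Stage 3: 12.2 mL/hr × 5.2 hr = 63.44 mL → 63.44 mL × 0.008230453 mg/mL = 0.5221399 mg
Total = 1.214815 + 1.995062 + 0.5221399 = 3.732016 mg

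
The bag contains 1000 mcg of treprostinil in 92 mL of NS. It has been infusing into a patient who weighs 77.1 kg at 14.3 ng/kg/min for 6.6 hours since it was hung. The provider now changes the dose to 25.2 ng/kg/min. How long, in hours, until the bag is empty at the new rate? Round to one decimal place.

Initial rate:
Dose = 14.3 ng/kg/min × 77.1 kg = 1102.53 ng/min
1102.53 ng/min × 60 min/hr = 66151.8 ng/hr
Concentration = 1000 mcg ÷ 92 mL = 10.86957 mcg/mL = 10869.57 ng/mL
Rate = 66151.8 ng/hr ÷ 10869.57 ng/mL = 6.085966 mL/hr
Volume infused so far = 6.085966 mL/hr × 6.6 hr = 40.16737 mL
Volume remaining = 92 − 40.16737 = 51.83263 mL
New rate:
Dose = 25.2 ng/kg/min × 77.1 kg = 1942.92 ng/min
1942.92 ng/min × 60 min/hr = 116575.2 ng/hr
Rate = 116575.2 ng/hr ÷ 10869.57 ng/mL = 10.72492 mL/hr
Time remaining = 51.83263 mL ÷ 10.72492 mL/hr = 4.832916 hr

4.8 hours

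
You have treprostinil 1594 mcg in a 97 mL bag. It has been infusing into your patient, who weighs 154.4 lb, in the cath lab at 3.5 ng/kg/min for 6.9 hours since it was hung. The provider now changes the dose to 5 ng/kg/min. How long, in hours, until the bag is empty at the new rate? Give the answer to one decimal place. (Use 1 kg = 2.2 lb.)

70.9 hours

Initial rate:
Weight = 154.4 lb ÷ 2.2 lb/kg = 70.18182 kg
Dose = 3.5 ng/kg/min × 70.18182 kg = 245.6364 ng/min
245.6364 ng/min × 60 min/hr = 14738.18 ng/hr
Concentration = 1594 mcg ÷ 97 mL = 16.43299 mcg/mL = 16432.99 ng/mL
Rate = 14738.18 ng/hr ÷ 16432.99 ng/mL = 0.8968655 mL/hr
Volume infused so far = 0.8968655 mL/hr × 6.9 hr = 6.188372 mL
Volume remaining = 97 − 6.188372 = 90.81163 mL
New rate:
Dose = 5 ng/kg/min × 70.18182 kg = 350.9091 ng/min
350.9091 ng/min × 60 min/hr = 21054.55 ng/hr
Rate = 21054.55 ng/hr ÷ 16432.99 ng/mL = 1.281236 mL/hr
Time remaining = 90.81163 mL ÷ 1.281236 mL/hr = 70.87812 hr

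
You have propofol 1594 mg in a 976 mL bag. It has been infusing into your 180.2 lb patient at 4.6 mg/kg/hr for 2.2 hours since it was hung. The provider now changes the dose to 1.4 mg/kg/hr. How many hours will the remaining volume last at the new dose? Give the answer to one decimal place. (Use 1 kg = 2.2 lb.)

Initial rate:
Weight = 180.2 lb ÷ 2.2 lb/kg = 81.90909 kg
Dose = 4.6 mg/kg/hr × 81.90909 kg = 376.7818 mg/hr
Concentration = 1594 mg ÷ 976 mL = 1.633197 mg/mL
Rate = 376.7818 mg/hr ÷ 1.633197 mg/mL = 230.702 mL/hr
Volume infused so far = 230.702 mL/hr × 2.2 hr = 507.5445 mL
Volume remaining = 976 − 507.5445 = 468.4555 mL
New rate:
Dose = 1.4 mg/kg/hr × 81.90909 kg = 114.6727 mg/hr
Rate = 114.6727 mg/hr ÷ 1.633197 mg/mL = 70.21366 mL/hr
Time remaining = 468.4555 mL ÷ 70.21366 mL/hr = 6.671857 hr

6.7 hours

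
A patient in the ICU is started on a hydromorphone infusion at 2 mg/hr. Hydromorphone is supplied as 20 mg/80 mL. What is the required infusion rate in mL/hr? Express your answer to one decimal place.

8.0 mL/hr

Concentration = 20 mg ÷ 80 mL = 0.25 mg/mL
Rate = 2 mg/hr ÷ 0.25 mg/mL = 8 mL/hr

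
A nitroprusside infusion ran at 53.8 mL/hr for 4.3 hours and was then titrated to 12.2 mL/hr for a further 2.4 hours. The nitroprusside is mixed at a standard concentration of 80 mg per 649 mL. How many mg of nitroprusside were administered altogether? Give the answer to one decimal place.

Concentration = 80 mg ÷ 649 mL = 0.1232666 mg/mL
Stage 1: 53.8 mL/hr × 4.3 hr = 231.34 mL → 231.34 mL × 0.1232666 mg/mL = 28.51649 mg
Stage 2: 12.2 mL/hr × 2.4 hr = 29.28 mL → 29.28 mL × 0.1232666 mg/mL = 3.609245 mg
Total = 28.51649 + 3.609245 = 32.12573 mg

32.1 mg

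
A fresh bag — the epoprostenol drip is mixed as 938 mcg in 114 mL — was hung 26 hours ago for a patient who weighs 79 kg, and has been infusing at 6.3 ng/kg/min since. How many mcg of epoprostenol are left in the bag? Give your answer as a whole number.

162 mcg

Dose = 6.3 ng/kg/min × 79 kg = 497.7 ng/min
497.7 ng/min × 60 min/hr = 29862 ng/hr
Concentration = 938 mcg ÷ 114 mL = 8.22807 mcg/mL = 8228.07 ng/mL
Rate = 29862 ng/hr ÷ 8228.07 ng/mL = 3.629284 mL/hr
Volume infused = 3.629284 mL/hr × 26 hr = 94.36137 mL
Volume remaining = 114 − 94.36137 = 19.63863 mL
Drug remaining = 19.63863 mL × 8228.07 ng/mL = 161588 ng = 161.588 mcg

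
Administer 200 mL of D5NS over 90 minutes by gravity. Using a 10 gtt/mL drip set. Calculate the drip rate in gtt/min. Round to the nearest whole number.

22 gtt/min

200 mL ÷ (90 min) = 2.222222 mL/min
2.222222 mL/min × 10 gtt/mL = 22.22222 gtt/min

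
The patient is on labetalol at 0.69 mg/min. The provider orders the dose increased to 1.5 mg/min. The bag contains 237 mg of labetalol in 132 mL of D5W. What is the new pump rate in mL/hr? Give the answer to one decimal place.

1.5 mg/min × 60 min/hr = 90 mg/hr
Concentration = 237 mg ÷ 132 mL = 1.795455 mg/mL
Rate = 90 mg/hr ÷ 1.795455 mg/mL = 50.12658 mL/hr

50.1 mL/hr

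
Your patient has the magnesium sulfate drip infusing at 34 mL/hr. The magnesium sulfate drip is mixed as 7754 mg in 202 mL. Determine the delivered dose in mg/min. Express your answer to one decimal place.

21.8 mg/min

Concentration = 7754 mg ÷ 202 mL = 38.38614 mg/mL
Drug rate = 34 mL/hr × 38.38614 mg/mL = 1305.129 mg/hr
1305.129 mg/hr ÷ 60 min/hr = 21.75215 mg/min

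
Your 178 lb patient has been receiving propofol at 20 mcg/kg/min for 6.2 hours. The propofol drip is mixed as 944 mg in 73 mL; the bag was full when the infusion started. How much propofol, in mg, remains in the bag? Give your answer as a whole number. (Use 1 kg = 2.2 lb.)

Weight = 178 lb ÷ 2.2 lb/kg = 80.90909 kg
Dose = 20 mcg/kg/min × 80.90909 kg = 1618.182 mcg/min
1618.182 mcg/min × 60 min/hr = 97090.91 mcg/hr
Concentration = 944 mg ÷ 73 mL = 12.93151 mg/mL = 12931.51 mcg/mL
Rate = 97090.91 mcg/hr ÷ 12931.51 mcg/mL = 7.508089 mL/hr
Volume infused = 7.508089 mL/hr × 6.2 hr = 46.55015 mL
Volume remaining = 73 − 46.55015 = 26.44985 mL
Drug remaining = 26.44985 mL × 12931.51 mcg/mL = 342036.4 mcg = 342.0364 mg

342 mg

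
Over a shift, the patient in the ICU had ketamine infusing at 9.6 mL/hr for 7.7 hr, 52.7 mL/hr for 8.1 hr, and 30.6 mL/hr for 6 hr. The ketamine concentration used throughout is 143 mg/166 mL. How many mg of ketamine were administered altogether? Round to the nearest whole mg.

Concentration = 143 mg ÷ 166 mL = 0.8614458 mg/mL
Stage 1: 9.6 mL/hr × 7.7 hr = 73.92 mL → 73.92 mL × 0.8614458 mg/mL = 63.67807 mg
Stage 2: 52.7 mL/hr × 8.1 hr = 426.87 mL → 426.87 mL × 0.8614458 mg/mL = 367.7254 mg
Stage 3: 30.6 mL/hr × 6 hr = 183.6 mL → 183.6 mL × 0.8614458 mg/mL = 158.1614 mg
Total = 63.67807 + 367.7254 + 158.1614 = 589.5649 mg

590 mg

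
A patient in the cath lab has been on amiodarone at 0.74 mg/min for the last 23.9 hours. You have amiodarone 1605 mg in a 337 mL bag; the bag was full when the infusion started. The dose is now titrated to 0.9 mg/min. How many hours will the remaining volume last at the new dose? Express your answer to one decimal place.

Initial rate:
0.74 mg/min × 60 min/hr = 44.4 mg/hr
Concentration = 1605 mg ÷ 337 mL = 4.762611 mg/mL
Rate = 44.4 mg/hr ÷ 4.762611 mg/mL = 9.322617 mL/hr
Volume infused so far = 9.322617 mL/hr × 23.9 hr = 222.8105 mL
Volume remaining = 337 − 222.8105 = 114.1895 mL
New rate:
0.9 mg/min × 60 min/hr = 54 mg/hr
Rate = 54 mg/hr ÷ 4.762611 mg/mL = 11.33832 mL/hr
Time remaining = 114.1895 mL ÷ 11.33832 mL/hr = 10.07111 hr

10.1 hours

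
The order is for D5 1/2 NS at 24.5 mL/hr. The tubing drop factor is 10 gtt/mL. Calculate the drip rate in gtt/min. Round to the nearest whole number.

4 gtt/min

24.5 mL/hr ÷ 60 min/hr = 0.4083333 mL/min
0.4083333 mL/min × 10 gtt/mL = 4.083333 gtt/min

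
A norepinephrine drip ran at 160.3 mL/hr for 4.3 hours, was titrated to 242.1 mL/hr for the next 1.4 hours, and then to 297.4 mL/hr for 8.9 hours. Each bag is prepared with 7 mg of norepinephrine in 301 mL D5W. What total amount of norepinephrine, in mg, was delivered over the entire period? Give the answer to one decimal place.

85.5 mg

Concentration = 7 mg ÷ 301 mL = 0.02325581 mg/mL
Stage 1: 160.3 mL/hr × 4.3 hr = 689.29 mL → 689.29 mL × 0.02325581 mg/mL = 16.03 mg
Stage 2: 242.1 mL/hr × 1.4 hr = 338.94 mL → 338.94 mL × 0.02325581 mg/mL = 7.882326 mg
Stage 3: 297.4 mL/hr × 8.9 hr = 2646.86 mL → 2646.86 mL × 0.02325581 mg/mL = 61.55488 mg
Total = 16.03 + 7.882326 + 61.55488 = 85.46721 mg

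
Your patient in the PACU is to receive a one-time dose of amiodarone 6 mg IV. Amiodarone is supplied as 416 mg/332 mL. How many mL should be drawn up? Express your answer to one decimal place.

Concentration = 416 mg ÷ 332 mL = 1.253012 mg/mL
Volume = 6 mg ÷ 1.253012 mg/mL = 4.788462 mL

4.8 mL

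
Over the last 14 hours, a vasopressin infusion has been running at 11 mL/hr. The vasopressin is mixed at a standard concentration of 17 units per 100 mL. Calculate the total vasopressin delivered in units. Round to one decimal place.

26.2 units

Concentration = 17 units ÷ 100 mL = 0.17 units/mL
Drug rate = 11 mL/hr × 0.17 units/mL = 1.87 units/hr
Total = 1.87 units/hr × 14 hr = 26.18 units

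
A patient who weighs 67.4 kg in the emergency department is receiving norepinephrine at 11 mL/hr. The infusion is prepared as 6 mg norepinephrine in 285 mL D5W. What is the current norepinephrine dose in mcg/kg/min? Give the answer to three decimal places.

0.057 mcg/kg/min

Concentration = 6 mg ÷ 285 mL = 0.02105263 mg/mL = 21.05263 mcg/mL
Drug rate = 11 mL/hr × 21.05263 mcg/mL = 231.5789 mcg/hr
231.5789 mcg/hr ÷ 60 min/hr = 3.859649 mcg/min
3.859649 mcg/min ÷ 67.4 kg = 0.05726482 mcg/kg/min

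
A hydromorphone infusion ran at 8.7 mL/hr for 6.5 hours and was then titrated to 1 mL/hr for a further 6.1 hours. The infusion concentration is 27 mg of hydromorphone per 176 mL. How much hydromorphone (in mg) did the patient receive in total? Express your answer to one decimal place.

Concentration = 27 mg ÷ 176 mL = 0.1534091 mg/mL
Stage 1: 8.7 mL/hr × 6.5 hr = 56.55 mL → 56.55 mL × 0.1534091 mg/mL = 8.675284 mg
Stage 2: 1 mL/hr × 6.1 hr = 6.1 mL → 6.1 mL × 0.1534091 mg/mL = 0.9357955 mg
Total = 8.675284 + 0.9357955 = 9.61108 mg

9.6 mg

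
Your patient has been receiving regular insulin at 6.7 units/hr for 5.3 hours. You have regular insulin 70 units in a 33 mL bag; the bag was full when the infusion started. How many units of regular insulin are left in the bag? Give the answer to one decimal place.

34.5 units

Concentration = 70 units ÷ 33 mL = 2.121212 units/mL
Rate = 6.7 units/hr ÷ 2.121212 units/mL = 3.158571 mL/hr
Volume infused = 3.158571 mL/hr × 5.3 hr = 16.74043 mL
Volume remaining = 33 − 16.74043 = 16.25957 mL
Drug remaining = 16.25957 mL × 2.121212 units/mL = 34.49 units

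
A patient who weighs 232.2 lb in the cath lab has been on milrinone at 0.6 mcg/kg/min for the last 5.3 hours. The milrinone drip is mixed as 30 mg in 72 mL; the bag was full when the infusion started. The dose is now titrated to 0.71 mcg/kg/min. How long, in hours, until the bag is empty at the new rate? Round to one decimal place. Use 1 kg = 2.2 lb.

Initial rate:
Weight = 232.2 lb ÷ 2.2 lb/kg = 105.5455 kg
Dose = 0.6 mcg/kg/min × 105.5455 kg = 63.32727 mcg/min
63.32727 mcg/min × 60 min/hr = 3799.636 mcg/hr
Concentration = 30 mg ÷ 72 mL = 0.4166667 mg/mL = 416.6667 mcg/mL
Rate = 3799.636 mcg/hr ÷ 416.6667 mcg/mL = 9.119127 mL/hr
Volume infused so far = 9.119127 mL/hr × 5.3 hr = 48.33137 mL
Volume remaining = 72 − 48.33137 = 23.66863 mL
New rate:
Dose = 0.71 mcg/kg/min × 105.5455 kg = 74.93727 mcg/min
74.93727 mcg/min × 60 min/hr = 4496.236 mcg/hr
Rate = 4496.236 mcg/hr ÷ 416.6667 mcg/mL = 10.79097 mL/hr
Time remaining = 23.66863 mL ÷ 10.79097 mL/hr = 2.193374 hr

2.2 hours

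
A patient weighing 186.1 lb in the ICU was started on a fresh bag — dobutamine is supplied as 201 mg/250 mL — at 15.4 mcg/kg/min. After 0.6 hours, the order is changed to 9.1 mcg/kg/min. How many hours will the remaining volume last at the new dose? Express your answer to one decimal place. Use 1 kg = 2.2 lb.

3.3 hours

Initial rate:
Weight = 186.1 lb ÷ 2.2 lb/kg = 84.59091 kg
Dose = 15.4 mcg/kg/min × 84.59091 kg = 1302.7 mcg/min
1302.7 mcg/min × 60 min/hr = 78162 mcg/hr
Concentration = 201 mg ÷ 250 mL = 0.804 mg/mL = 804 mcg/mL
Rate = 78162 mcg/hr ÷ 804 mcg/mL = 97.21642 mL/hr
Volume infused so far = 97.21642 mL/hr × 0.6 hr = 58.32985 mL
Volume remaining = 250 − 58.32985 = 191.6701 mL
New rate:
Dose = 9.1 mcg/kg/min × 84.59091 kg = 769.7773 mcg/min
769.7773 mcg/min × 60 min/hr = 46186.64 mcg/hr
Rate = 46186.64 mcg/hr ÷ 804 mcg/mL = 57.44607 mL/hr
Time remaining = 191.6701 mL ÷ 57.44607 mL/hr = 3.336524 hr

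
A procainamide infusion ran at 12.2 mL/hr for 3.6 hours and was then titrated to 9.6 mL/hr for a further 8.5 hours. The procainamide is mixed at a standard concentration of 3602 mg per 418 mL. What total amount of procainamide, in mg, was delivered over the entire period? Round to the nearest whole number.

Concentration = 3602 mg ÷ 418 mL = 8.617225 mg/mL
Stage 1: 12.2 mL/hr × 3.6 hr = 43.92 mL → 43.92 mL × 8.617225 mg/mL = 378.4685 mg
Stage 2: 9.6 mL/hr × 8.5 hr = 81.6 mL → 81.6 mL × 8.617225 mg/mL = 703.1656 mg
Total = 378.4685 + 703.1656 = 1081.634 mg

1082 mg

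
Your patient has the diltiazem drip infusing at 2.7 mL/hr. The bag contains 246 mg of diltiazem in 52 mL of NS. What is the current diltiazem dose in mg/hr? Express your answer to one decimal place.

Concentration = 246 mg ÷ 52 mL = 4.730769 mg/mL
Drug rate = 2.7 mL/hr × 4.730769 mg/mL = 12.77308 mg/hr

12.8 mg/hr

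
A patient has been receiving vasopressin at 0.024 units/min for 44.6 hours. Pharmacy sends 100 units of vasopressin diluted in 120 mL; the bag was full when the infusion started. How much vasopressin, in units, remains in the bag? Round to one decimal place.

0.024 units/min × 60 min/hr = 1.44 units/hr
Concentration = 100 units ÷ 120 mL = 0.8333333 units/mL
Rate = 1.44 units/hr ÷ 0.8333333 units/mL = 1.728 mL/hr
Volume infused = 1.728 mL/hr × 44.6 hr = 77.0688 mL
Volume remaining = 120 − 77.0688 = 42.9312 mL
Drug remaining = 42.9312 mL × 0.8333333 units/mL = 35.776 units

35.8 units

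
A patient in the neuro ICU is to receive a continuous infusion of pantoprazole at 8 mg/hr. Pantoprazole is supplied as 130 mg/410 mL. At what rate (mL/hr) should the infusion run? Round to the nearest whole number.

Concentration = 130 mg ÷ 410 mL = 0.3170732 mg/mL
Rate = 8 mg/hr ÷ 0.3170732 mg/mL = 25.23077 mL/hr

25 mL/hr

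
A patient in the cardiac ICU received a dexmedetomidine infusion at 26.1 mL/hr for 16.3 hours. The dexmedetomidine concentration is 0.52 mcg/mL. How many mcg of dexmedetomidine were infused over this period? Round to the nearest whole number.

Drug rate = 26.1 mL/hr × 0.52 mcg/mL = 13.572 mcg/hr
Total = 13.572 mcg/hr × 16.3 hr = 221.2236 mcg

221 mcg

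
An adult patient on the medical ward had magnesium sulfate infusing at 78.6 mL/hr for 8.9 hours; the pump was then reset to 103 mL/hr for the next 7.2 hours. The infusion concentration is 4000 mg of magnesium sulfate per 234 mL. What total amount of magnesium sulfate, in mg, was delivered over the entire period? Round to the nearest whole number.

24635 mg

Concentration = 4000 mg ÷ 234 mL = 17.09402 mg/mL
Stage 1: 78.6 mL/hr × 8.9 hr = 699.54 mL → 699.54 mL × 17.09402 mg/mL = 11957.95 mg
Stage 2: 103 mL/hr × 7.2 hr = 741.6 mL → 741.6 mL × 17.09402 mg/mL = 12676.92 mg
Total = 11957.95 + 12676.92 = 24634.87 mg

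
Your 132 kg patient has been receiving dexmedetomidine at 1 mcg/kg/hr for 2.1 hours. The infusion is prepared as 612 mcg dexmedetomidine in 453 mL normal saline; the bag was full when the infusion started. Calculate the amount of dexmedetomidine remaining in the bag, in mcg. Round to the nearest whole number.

335 mcg

Dose = 1 mcg/kg/hr × 132 kg = 132 mcg/hr
Concentration = 612 mcg ÷ 453 mL = 1.350993 mcg/mL
Rate = 132 mcg/hr ÷ 1.350993 mcg/mL = 97.70588 mL/hr
Volume infused = 97.70588 mL/hr × 2.1 hr = 205.1824 mL
Volume remaining = 453 − 205.1824 = 247.8176 mL
Drug remaining = 247.8176 mL × 1.350993 mcg/mL = 334.8 mcg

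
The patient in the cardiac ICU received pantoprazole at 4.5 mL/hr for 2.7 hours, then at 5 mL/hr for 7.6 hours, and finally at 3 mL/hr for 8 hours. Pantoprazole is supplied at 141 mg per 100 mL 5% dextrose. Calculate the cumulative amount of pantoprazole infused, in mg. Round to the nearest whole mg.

105 mg

Concentration = 141 mg ÷ 100 mL = 1.41 mg/mL
Stage 1: 4.5 mL/hr × 2.7 hr = 12.15 mL → 12.15 mL × 1.41 mg/mL = 17.1315 mg
Stage 2: 5 mL/hr × 7.6 hr = 38 mL → 38 mL × 1.41 mg/mL = 53.58 mg
Stage 3: 3 mL/hr × 8 hr = 24 mL → 24 mL × 1.41 mg/mL = 33.84 mg
Total = 17.1315 + 53.58 + 33.84 = 104.5515 mg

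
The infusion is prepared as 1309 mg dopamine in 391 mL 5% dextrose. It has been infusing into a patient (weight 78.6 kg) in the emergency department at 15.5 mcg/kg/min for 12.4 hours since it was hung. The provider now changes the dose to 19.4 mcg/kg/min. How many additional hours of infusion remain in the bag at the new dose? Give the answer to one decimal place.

Initial rate:
Dose = 15.5 mcg/kg/min × 78.6 kg = 1218.3 mcg/min
1218.3 mcg/min × 60 min/hr = 73098 mcg/hr
Concentration = 1309 mg ÷ 391 mL = 3.347826 mg/mL = 3347.826 mcg/mL
Rate = 73098 mcg/hr ÷ 3347.826 mcg/mL = 21.83447 mL/hr
Volume infused so far = 21.83447 mL/hr × 12.4 hr = 270.7474 mL
Volume remaining = 391 − 270.7474 = 120.2526 mL
New rate:
Dose = 19.4 mcg/kg/min × 78.6 kg = 1524.84 mcg/min
1524.84 mcg/min × 60 min/hr = 91490.4 mcg/hr
Rate = 91490.4 mcg/hr ÷ 3347.826 mcg/mL = 27.3283 mL/hr
Time remaining = 120.2526 mL ÷ 27.3283 mL/hr = 4.400296 hr

4.4 hours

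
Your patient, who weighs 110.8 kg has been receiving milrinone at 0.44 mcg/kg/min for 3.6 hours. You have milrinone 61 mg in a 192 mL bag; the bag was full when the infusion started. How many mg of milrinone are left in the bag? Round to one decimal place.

Dose = 0.44 mcg/kg/min × 110.8 kg = 48.752 mcg/min
48.752 mcg/min × 60 min/hr = 2925.12 mcg/hr
Concentration = 61 mg ÷ 192 mL = 0.3177083 mg/mL = 317.7083 mcg/mL
Rate = 2925.12 mcg/hr ÷ 317.7083 mcg/mL = 9.206935 mL/hr
Volume infused = 9.206935 mL/hr × 3.6 hr = 33.14497 mL
Volume remaining = 192 − 33.14497 = 158.855 mL
Drug remaining = 158.855 mL × 317.7083 mcg/mL = 50469.57 mcg = 50.46957 mg

50.5 mg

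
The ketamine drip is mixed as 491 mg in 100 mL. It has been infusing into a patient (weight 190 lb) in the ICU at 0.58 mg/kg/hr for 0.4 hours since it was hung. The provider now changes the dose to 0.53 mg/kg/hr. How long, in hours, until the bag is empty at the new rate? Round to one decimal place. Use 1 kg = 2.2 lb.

10.3 hours

Initial rate:
Weight = 190 lb ÷ 2.2 lb/kg = 86.36364 kg
Dose = 0.58 mg/kg/hr × 86.36364 kg = 50.09091 mg/hr
Concentration = 491 mg ÷ 100 mL = 4.91 mg/mL
Rate = 50.09091 mg/hr ÷ 4.91 mg/mL = 10.20181 mL/hr
Volume infused so far = 10.20181 mL/hr × 0.4 hr = 4.080726 mL
Volume remaining = 100 − 4.080726 = 95.91927 mL
New rate:
Dose = 0.53 mg/kg/hr × 86.36364 kg = 45.77273 mg/hr
Rate = 45.77273 mg/hr ÷ 4.91 mg/mL = 9.322348 mL/hr
Time remaining = 95.91927 mL ÷ 9.322348 mL/hr = 10.28918 hr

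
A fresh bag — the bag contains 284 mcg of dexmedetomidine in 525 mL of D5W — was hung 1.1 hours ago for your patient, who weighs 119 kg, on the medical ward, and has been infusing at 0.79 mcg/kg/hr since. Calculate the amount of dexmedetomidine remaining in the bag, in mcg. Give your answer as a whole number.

181 mcg

Dose = 0.79 mcg/kg/hr × 119 kg = 94.01 mcg/hr
Concentration = 284 mcg ÷ 525 mL = 0.5409524 mcg/mL
Rate = 94.01 mcg/hr ÷ 0.5409524 mcg/mL = 173.7861 mL/hr
Volume infused = 173.7861 mL/hr × 1.1 hr = 191.1647 mL
Volume remaining = 525 − 191.1647 = 333.8353 mL
Drug remaining = 333.8353 mL × 0.5409524 mcg/mL = 180.589 mcg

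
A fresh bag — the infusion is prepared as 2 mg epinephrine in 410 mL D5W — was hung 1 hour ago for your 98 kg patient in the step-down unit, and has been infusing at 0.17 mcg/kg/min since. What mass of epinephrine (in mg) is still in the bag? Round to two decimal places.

Dose = 0.17 mcg/kg/min × 98 kg = 16.66 mcg/min
16.66 mcg/min × 60 min/hr = 999.6 mcg/hr
Concentration = 2 mg ÷ 410 mL = 0.004878049 mg/mL = 4.878049 mcg/mL
Rate = 999.6 mcg/hr ÷ 4.878049 mcg/mL = 204.918 mL/hr
Volume infused = 204.918 mL/hr × 1 hr = 204.918 mL
Volume remaining = 410 − 204.918 = 205.082 mL
Drug remaining = 205.082 mL × 4.878049 mcg/mL = 1000.4 mcg = 1.0004 mg

1.00 mg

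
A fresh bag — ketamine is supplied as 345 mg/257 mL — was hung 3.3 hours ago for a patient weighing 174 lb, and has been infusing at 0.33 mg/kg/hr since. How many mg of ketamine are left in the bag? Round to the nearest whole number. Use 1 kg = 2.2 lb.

Weight = 174 lb ÷ 2.2 lb/kg = 79.09091 kg
Dose = 0.33 mg/kg/hr × 79.09091 kg = 26.1 mg/hr
Concentration = 345 mg ÷ 257 mL = 1.342412 mg/mL
Rate = 26.1 mg/hr ÷ 1.342412 mg/mL = 19.44261 mL/hr
Volume infused = 19.44261 mL/hr × 3.3 hr = 64.16061 mL
Volume remaining = 257 − 64.16061 = 192.8394 mL
Drug remaining = 192.8394 mL × 1.342412 mg/mL = 258.87 mg

259 mg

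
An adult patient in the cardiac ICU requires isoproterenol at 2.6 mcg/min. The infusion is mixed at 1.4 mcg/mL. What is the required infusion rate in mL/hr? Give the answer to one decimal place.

111.4 mL/hr

2.6 mcg/min × 60 min/hr = 156 mcg/hr
Rate = 156 mcg/hr ÷ 1.4 mcg/mL = 111.4286 mL/hr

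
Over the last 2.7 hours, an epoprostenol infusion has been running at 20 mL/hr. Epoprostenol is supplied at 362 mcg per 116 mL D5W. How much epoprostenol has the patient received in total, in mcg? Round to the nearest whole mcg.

Concentration = 362 mcg ÷ 116 mL = 3.12069 mcg/mL = 3120.69 ng/mL
Drug rate = 20 mL/hr × 3120.69 ng/mL = 62413.79 ng/hr
Total = 62413.79 ng/hr × 2.7 hr = 168517.2 ng = 168.5172 mcg

169 mcg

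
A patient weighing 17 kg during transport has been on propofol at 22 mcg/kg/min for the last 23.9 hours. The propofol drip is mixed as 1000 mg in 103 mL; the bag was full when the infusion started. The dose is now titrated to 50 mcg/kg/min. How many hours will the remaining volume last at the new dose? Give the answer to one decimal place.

Initial rate:
Dose = 22 mcg/kg/min × 17 kg = 374 mcg/min
374 mcg/min × 60 min/hr = 22440 mcg/hr
Concentration = 1000 mg ÷ 103 mL = 9.708738 mg/mL = 9708.738 mcg/mL
Rate = 22440 mcg/hr ÷ 9708.738 mcg/mL = 2.31132 mL/hr
Volume infused so far = 2.31132 mL/hr × 23.9 hr = 55.24055 mL
Volume remaining = 103 − 55.24055 = 47.75945 mL
New rate:
Dose = 50 mcg/kg/min × 17 kg = 850 mcg/min
850 mcg/min × 60 min/hr = 51000 mcg/hr
Rate = 51000 mcg/hr ÷ 9708.738 mcg/mL = 5.253 mL/hr
Time remaining = 47.75945 mL ÷ 5.253 mL/hr = 9.091843 hr

9.1 hours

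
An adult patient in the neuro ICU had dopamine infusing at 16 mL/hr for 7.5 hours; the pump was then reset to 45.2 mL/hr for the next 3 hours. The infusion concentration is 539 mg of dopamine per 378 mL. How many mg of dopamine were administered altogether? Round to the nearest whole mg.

Concentration = 539 mg ÷ 378 mL = 1.425926 mg/mL
Stage 1: 16 mL/hr × 7.5 hr = 120 mL → 120 mL × 1.425926 mg/mL = 171.1111 mg
Stage 2: 45.2 mL/hr × 3 hr = 135.6 mL → 135.6 mL × 1.425926 mg/mL = 193.3556 mg
Total = 171.1111 + 193.3556 = 364.4667 mg

364 mg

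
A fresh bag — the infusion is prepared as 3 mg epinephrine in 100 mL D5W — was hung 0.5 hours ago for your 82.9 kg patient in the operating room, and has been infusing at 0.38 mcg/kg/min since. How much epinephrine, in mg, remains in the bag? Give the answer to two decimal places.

Dose = 0.38 mcg/kg/min × 82.9 kg = 31.502 mcg/min
31.502 mcg/min × 60 min/hr = 1890.12 mcg/hr
Concentration = 3 mg ÷ 100 mL = 0.03 mg/mL = 30 mcg/mL
Rate = 1890.12 mcg/hr ÷ 30 mcg/mL = 63.004 mL/hr
Volume infused = 63.004 mL/hr × 0.5 hr = 31.502 mL
Volume remaining = 100 − 31.502 = 68.498 mL
Drug remaining = 68.498 mL × 30 mcg/mL = 2054.94 mcg = 2.05494 mg

2.05 mg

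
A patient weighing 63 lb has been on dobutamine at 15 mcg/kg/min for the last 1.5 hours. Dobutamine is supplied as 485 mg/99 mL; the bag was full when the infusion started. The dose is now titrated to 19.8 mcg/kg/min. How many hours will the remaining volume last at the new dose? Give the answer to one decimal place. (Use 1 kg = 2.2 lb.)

13.1 hours

Initial rate:
Weight = 63 lb ÷ 2.2 lb/kg = 28.63636 kg
Dose = 15 mcg/kg/min × 28.63636 kg = 429.5455 mcg/min
429.5455 mcg/min × 60 min/hr = 25772.73 mcg/hr
Concentration = 485 mg ÷ 99 mL = 4.89899 mg/mL = 4898.99 mcg/mL
Rate = 25772.73 mcg/hr ÷ 4898.99 mcg/mL = 5.260825 mL/hr
Volume infused so far = 5.260825 mL/hr × 1.5 hr = 7.891237 mL
Volume remaining = 99 − 7.891237 = 91.10876 mL
New rate:
Dose = 19.8 mcg/kg/min × 28.63636 kg = 567 mcg/min
567 mcg/min × 60 min/hr = 34020 mcg/hr
Rate = 34020 mcg/hr ÷ 4898.99 mcg/mL = 6.944289 mL/hr
Time remaining = 91.10876 mL ÷ 6.944289 mL/hr = 13.11996 hr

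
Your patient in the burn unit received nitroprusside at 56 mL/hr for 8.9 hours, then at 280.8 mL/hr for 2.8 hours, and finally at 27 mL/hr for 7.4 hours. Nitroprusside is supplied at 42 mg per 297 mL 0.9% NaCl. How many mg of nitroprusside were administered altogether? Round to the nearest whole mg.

210 mg

Concentration = 42 mg ÷ 297 mL = 0.1414141 mg/mL
Stage 1: 56 mL/hr × 8.9 hr = 498.4 mL → 498.4 mL × 0.1414141 mg/mL = 70.48081 mg
Stage 2: 280.8 mL/hr × 2.8 hr = 786.24 mL → 786.24 mL × 0.1414141 mg/mL = 111.1855 mg
Stage 3: 27 mL/hr × 7.4 hr = 199.8 mL → 199.8 mL × 0.1414141 mg/mL = 28.25455 mg
Total = 70.48081 + 111.1855 + 28.25455 = 209.9208 mg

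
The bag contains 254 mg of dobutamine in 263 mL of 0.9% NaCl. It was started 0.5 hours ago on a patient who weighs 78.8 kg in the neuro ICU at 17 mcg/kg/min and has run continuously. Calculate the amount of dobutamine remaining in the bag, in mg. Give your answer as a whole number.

214 mg

Dose = 17 mcg/kg/min × 78.8 kg = 1339.6 mcg/min
1339.6 mcg/min × 60 min/hr = 80376 mcg/hr
Concentration = 254 mg ÷ 263 mL = 0.9657795 mg/mL = 965.7795 mcg/mL
Rate = 80376 mcg/hr ÷ 965.7795 mcg/mL = 83.22397 mL/hr
Volume infused = 83.22397 mL/hr × 0.5 hr = 41.61198 mL
Volume remaining = 263 − 41.61198 = 221.388 mL
Drug remaining = 221.388 mL × 965.7795 mcg/mL = 213812 mcg = 213.812 mg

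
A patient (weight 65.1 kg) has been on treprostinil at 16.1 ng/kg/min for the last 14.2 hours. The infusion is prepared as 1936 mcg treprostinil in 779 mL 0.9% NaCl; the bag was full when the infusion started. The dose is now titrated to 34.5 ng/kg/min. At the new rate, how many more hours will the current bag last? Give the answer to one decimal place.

7.7 hours

Initial rate:
Dose = 16.1 ng/kg/min × 65.1 kg = 1048.11 ng/min
1048.11 ng/min × 60 min/hr = 62886.6 ng/hr
Concentration = 1936 mcg ÷ 779 mL = 2.485237 mcg/mL = 2485.237 ng/mL
Rate = 62886.6 ng/hr ÷ 2485.237 ng/mL = 25.30406 mL/hr
Volume infused so far = 25.30406 mL/hr × 14.2 hr = 359.3177 mL
Volume remaining = 779 − 359.3177 = 419.6823 mL
New rate:
Dose = 34.5 ng/kg/min × 65.1 kg = 2245.95 ng/min
2245.95 ng/min × 60 min/hr = 134757 ng/hr
Rate = 134757 ng/hr ÷ 2485.237 ng/mL = 54.22299 mL/hr
Time remaining = 419.6823 mL ÷ 54.22299 mL/hr = 7.739934 hr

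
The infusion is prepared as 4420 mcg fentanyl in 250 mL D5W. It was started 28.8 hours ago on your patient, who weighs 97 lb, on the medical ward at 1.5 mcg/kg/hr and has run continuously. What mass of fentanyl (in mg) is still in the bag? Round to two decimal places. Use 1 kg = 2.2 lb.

2.52 mg

Weight = 97 lb ÷ 2.2 lb/kg = 44.09091 kg
Dose = 1.5 mcg/kg/hr × 44.09091 kg = 66.13636 mcg/hr
Concentration = 4420 mcg ÷ 250 mL = 17.68 mcg/mL
Rate = 66.13636 mcg/hr ÷ 17.68 mcg/mL = 3.740745 mL/hr
Volume infused = 3.740745 mL/hr × 28.8 hr = 107.7334 mL
Volume remaining = 250 − 107.7334 = 142.2666 mL
Drug remaining = 142.2666 mL × 17.68 mcg/mL = 2515.273 mcg = 2.515273 mg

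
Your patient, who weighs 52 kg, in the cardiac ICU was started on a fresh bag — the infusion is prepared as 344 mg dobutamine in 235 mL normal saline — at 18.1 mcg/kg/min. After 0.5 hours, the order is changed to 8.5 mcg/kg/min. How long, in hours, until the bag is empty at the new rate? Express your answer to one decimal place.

Initial rate:
Dose = 18.1 mcg/kg/min × 52 kg = 941.2 mcg/min
941.2 mcg/min × 60 min/hr = 56472 mcg/hr
Concentration = 344 mg ÷ 235 mL = 1.46383 mg/mL = 1463.83 mcg/mL
Rate = 56472 mcg/hr ÷ 1463.83 mcg/mL = 38.57826 mL/hr
Volume infused so far = 38.57826 mL/hr × 0.5 hr = 19.28913 mL
Volume remaining = 235 − 19.28913 = 215.7109 mL
New rate:
Dose = 8.5 mcg/kg/min × 52 kg = 442 mcg/min
442 mcg/min × 60 min/hr = 26520 mcg/hr
Rate = 26520 mcg/hr ÷ 1463.83 mcg/mL = 18.11686 mL/hr
Time remaining = 215.7109 mL ÷ 18.11686 mL/hr = 11.90664 hr

11.9 hours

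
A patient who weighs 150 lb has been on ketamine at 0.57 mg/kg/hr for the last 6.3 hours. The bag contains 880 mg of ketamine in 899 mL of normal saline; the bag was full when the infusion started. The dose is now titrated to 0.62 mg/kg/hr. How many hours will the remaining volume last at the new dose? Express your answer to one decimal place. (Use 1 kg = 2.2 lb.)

15.0 hours

Initial rate:
Weight = 150 lb ÷ 2.2 lb/kg = 68.18182 kg
Dose = 0.57 mg/kg/hr × 68.18182 kg = 38.86364 mg/hr
Concentration = 880 mg ÷ 899 mL = 0.9788654 mg/mL
Rate = 38.86364 mg/hr ÷ 0.9788654 mg/mL = 39.70274 mL/hr
Volume infused so far = 39.70274 mL/hr × 6.3 hr = 250.1272 mL
Volume remaining = 899 − 250.1272 = 648.8728 mL
New rate:
Dose = 0.62 mg/kg/hr × 68.18182 kg = 42.27273 mg/hr
Rate = 42.27273 mg/hr ÷ 0.9788654 mg/mL = 43.18543 mL/hr
Time remaining = 648.8728 mL ÷ 43.18543 mL/hr = 15.02527 hr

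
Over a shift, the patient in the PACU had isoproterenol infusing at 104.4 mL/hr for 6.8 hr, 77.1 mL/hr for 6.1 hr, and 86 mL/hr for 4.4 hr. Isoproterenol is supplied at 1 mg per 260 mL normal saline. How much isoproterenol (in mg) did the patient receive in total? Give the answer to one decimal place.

Concentration = 1 mg ÷ 260 mL = 0.003846154 mg/mL
Stage 1: 104.4 mL/hr × 6.8 hr = 709.92 mL → 709.92 mL × 0.003846154 mg/mL = 2.730462 mg
Stage 2: 77.1 mL/hr × 6.1 hr = 470.31 mL → 470.31 mL × 0.003846154 mg/mL = 1.808885 mg
Stage 3: 86 mL/hr × 4.4 hr = 378.4 mL → 378.4 mL × 0.003846154 mg/mL = 1.455385 mg
Total = 2.730462 + 1.808885 + 1.455385 = 5.994731 mg

6.0 mg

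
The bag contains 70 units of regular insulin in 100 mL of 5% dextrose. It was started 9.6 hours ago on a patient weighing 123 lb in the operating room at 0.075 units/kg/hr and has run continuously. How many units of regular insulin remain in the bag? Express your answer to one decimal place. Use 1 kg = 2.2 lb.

29.7 units

Weight = 123 lb ÷ 2.2 lb/kg = 55.90909 kg
Dose = 0.075 units/kg/hr × 55.90909 kg = 4.193182 units/hr
Concentration = 70 units ÷ 100 mL = 0.7 units/mL
Rate = 4.193182 units/hr ÷ 0.7 units/mL = 5.99026 mL/hr
Volume infused = 5.99026 mL/hr × 9.6 hr = 57.50649 mL
Volume remaining = 100 − 57.50649 = 42.49351 mL
Drug remaining = 42.49351 mL × 0.7 units/mL = 29.74545 units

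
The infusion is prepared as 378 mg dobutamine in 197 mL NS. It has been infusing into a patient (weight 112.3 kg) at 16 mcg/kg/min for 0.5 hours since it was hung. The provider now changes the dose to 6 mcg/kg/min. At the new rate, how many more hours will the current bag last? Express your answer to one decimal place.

8.0 hours

Initial rate:
Dose = 16 mcg/kg/min × 112.3 kg = 1796.8 mcg/min
1796.8 mcg/min × 60 min/hr = 107808 mcg/hr
Concentration = 378 mg ÷ 197 mL = 1.918782 mg/mL = 1918.782 mcg/mL
Rate = 107808 mcg/hr ÷ 1918.782 mcg/mL = 56.18565 mL/hr
Volume infused so far = 56.18565 mL/hr × 0.5 hr = 28.09283 mL
Volume remaining = 197 − 28.09283 = 168.9072 mL
New rate:
Dose = 6 mcg/kg/min × 112.3 kg = 673.8 mcg/min
673.8 mcg/min × 60 min/hr = 40428 mcg/hr
Rate = 40428 mcg/hr ÷ 1918.782 mcg/mL = 21.06962 mL/hr
Time remaining = 168.9072 mL ÷ 21.06962 mL/hr = 8.016622 hr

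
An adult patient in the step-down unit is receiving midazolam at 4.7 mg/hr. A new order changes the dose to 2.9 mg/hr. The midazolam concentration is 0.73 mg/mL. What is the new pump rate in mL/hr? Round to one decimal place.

Rate = 2.9 mg/hr ÷ 0.73 mg/mL = 3.972603 mL/hr

4.0 mL/hr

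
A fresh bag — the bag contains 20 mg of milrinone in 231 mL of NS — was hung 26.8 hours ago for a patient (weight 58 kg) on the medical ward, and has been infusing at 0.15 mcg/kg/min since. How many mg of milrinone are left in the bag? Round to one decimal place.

6.0 mg

Dose = 0.15 mcg/kg/min × 58 kg = 8.7 mcg/min
8.7 mcg/min × 60 min/hr = 522 mcg/hr
Concentration = 20 mg ÷ 231 mL = 0.08658009 mg/mL = 86.58009 mcg/mL
Rate = 522 mcg/hr ÷ 86.58009 mcg/mL = 6.0291 mL/hr
Volume infused = 6.0291 mL/hr × 26.8 hr = 161.5799 mL
Volume remaining = 231 − 161.5799 = 69.42012 mL
Drug remaining = 69.42012 mL × 86.58009 mcg/mL = 6010.4 mcg = 6.0104 mg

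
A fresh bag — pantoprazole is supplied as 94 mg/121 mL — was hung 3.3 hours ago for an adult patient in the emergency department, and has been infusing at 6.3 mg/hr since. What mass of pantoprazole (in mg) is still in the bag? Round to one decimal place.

73.2 mg

Concentration = 94 mg ÷ 121 mL = 0.7768595 mg/mL
Rate = 6.3 mg/hr ÷ 0.7768595 mg/mL = 8.109574 mL/hr
Volume infused = 8.109574 mL/hr × 3.3 hr = 26.7616 mL
Volume remaining = 121 − 26.7616 = 94.2384 mL
Drug remaining = 94.2384 mL × 0.7768595 mg/mL = 73.21 mg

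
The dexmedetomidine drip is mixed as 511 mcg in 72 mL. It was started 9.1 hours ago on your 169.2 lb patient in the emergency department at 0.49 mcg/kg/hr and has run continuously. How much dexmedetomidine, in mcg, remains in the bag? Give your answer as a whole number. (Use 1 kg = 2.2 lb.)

168 mcg

Weight = 169.2 lb ÷ 2.2 lb/kg = 76.90909 kg
Dose = 0.49 mcg/kg/hr × 76.90909 kg = 37.68545 mcg/hr
Concentration = 511 mcg ÷ 72 mL = 7.097222 mcg/mL
Rate = 37.68545 mcg/hr ÷ 7.097222 mcg/mL = 5.309888 mL/hr
Volume infused = 5.309888 mL/hr × 9.1 hr = 48.31998 mL
Volume remaining = 72 − 48.31998 = 23.68002 mL
Drug remaining = 23.68002 mL × 7.097222 mcg/mL = 168.0624 mcg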